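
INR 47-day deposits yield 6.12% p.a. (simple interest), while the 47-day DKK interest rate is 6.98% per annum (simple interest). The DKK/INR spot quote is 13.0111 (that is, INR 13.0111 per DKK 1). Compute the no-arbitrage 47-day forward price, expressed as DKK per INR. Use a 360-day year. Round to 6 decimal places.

0.076943

T = 47/360 years.
INR growth factor: 1 + 0.0612×47/360 = 1.007990.
DKK accumulates by 1 + 0.0698×47/360 = 1.0091128.
Forward (INR per DKK) = 13.0111 × 1.007990 / 1.0091128 = 12.99662.
Invert for DKK per INR: 1 / 12.99662 = 0.076943.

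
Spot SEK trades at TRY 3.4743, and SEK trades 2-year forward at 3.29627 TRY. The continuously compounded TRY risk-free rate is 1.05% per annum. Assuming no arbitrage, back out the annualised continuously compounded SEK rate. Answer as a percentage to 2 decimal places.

T = 2 years.
By CIP, F/S equals the TRY-to-SEK growth ratio: 3.29627/3.4743 = 0.9487580.
TRY growth factor: e^(0.0105×2) = 1.0212221.
Hence g_SEK = 1.0763779.
Take logs: ln 1.0763779 / 2 = 0.036801, so 3.68%.

3.68%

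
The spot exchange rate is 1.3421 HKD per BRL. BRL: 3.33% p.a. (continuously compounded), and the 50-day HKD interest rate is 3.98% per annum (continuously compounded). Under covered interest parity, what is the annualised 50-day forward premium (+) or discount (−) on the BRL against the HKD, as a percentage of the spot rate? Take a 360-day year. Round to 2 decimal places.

+0.65%

T = 50/360 years.
CIP forward (HKD per BRL) = 1.3421 × 1.0055431/1.0046357 = 1.3433122.
Annualised premium = (F − S)/S × (1/T) = (1.3433122 − 1.3421)/1.3421 ÷ (50/360) = 0.65%.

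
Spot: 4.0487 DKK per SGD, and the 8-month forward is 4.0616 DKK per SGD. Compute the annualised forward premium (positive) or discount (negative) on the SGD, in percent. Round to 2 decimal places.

+0.48%

T = 8/12 years.
SGD trades forward at +0.31862% vs spot over the period.
×(1/T) gives 0.48% p.a.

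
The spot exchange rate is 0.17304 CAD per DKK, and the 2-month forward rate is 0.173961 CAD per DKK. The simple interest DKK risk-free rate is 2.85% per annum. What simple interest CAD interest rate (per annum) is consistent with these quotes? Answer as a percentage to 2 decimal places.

6.06%

T = 2/12 years.
By CIP, F/S equals the CAD-to-DKK growth ratio: 0.173961/0.17304 = 1.0053225.
The DKK side grows by 1 + 0.0285×2/12 = 1.004750.
That pins the CAD growth at 1.0100978.
r = (1.0100978 − 1)/(2/12) = 0.060587 → 6.06%.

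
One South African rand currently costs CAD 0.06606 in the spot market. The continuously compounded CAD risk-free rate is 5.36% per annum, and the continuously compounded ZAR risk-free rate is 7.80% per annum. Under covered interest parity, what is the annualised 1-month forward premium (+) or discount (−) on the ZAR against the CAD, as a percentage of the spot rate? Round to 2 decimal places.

-2.44%

T = 1/12 years.
No-arbitrage forward: 0.06606 × 1.0044767 / 1.0065212 = 0.06592582 CAD/ZAR.
Annualised premium = (F − S)/S × (1/T) = (0.06592582 − 0.06606)/0.06606 ÷ (1/12) = -2.44%.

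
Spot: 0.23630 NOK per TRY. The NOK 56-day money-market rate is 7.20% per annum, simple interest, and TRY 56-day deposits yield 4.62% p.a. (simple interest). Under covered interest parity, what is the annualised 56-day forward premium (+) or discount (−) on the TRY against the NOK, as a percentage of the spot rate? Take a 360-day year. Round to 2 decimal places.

T = 56/360 years.
F = S · g_NOK/g_TRY = 0.2363 × 1.011200/1.0071867 = 0.23724158.
(F − S)/S ÷ T = (0.23724158 − 0.2363)/0.2363/(56/360) = 0.025616 → 2.56%.

+2.56%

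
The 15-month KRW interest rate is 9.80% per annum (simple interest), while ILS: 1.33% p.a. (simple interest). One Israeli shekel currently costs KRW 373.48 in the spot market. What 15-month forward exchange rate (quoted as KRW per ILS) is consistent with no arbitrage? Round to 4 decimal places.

T = 15/12 years.
Growth of 1 KRW over T: 1 + 0.0980×15/12 = 1.122500.
Growth of 1 ILS over T: 1 + 0.0133×15/12 = 1.016625.
Forward (KRW per ILS) = 373.48 × 1.122500 / 1.016625 = 412.375556.

412.3756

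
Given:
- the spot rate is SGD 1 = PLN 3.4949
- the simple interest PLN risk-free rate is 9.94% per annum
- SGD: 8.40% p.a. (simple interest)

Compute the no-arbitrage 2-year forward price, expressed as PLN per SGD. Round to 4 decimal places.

3.5871

T = 2 years.
PLN accumulates by 1 + 0.0994×2 = 1.198800.
Growth of 1 SGD over T: 1 + 0.0840×2 = 1.168000.
So F = 3.4949 × 1.198800 / 1.168000 = 3.587060 (PLN/SGD).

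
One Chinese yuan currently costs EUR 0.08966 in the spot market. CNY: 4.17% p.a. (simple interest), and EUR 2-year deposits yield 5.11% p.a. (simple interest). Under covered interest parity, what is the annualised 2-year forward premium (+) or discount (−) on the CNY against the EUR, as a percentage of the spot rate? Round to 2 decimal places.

+0.87%

T = 2 years.
F = S · g_EUR/g_CNY = 0.08966 × 1.102200/1.083400 = 0.09121585.
(F − S)/S ÷ T = (0.09121585 − 0.08966)/0.08966/2 = 0.008676 → 0.87%.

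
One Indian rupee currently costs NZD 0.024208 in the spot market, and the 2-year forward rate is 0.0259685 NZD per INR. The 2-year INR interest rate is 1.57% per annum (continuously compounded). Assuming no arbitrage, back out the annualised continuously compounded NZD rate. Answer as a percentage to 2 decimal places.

5.08%

T = 2 years.
By CIP, F/S equals the NZD-to-INR growth ratio: 0.0259685/0.024208 = 1.0727239.
The INR side grows by e^(0.0157×2) = 1.0318982.
So the NZD growth factor = 1.1069419.
r = ln(1.1069419)/2 = 0.050801 → 5.08%.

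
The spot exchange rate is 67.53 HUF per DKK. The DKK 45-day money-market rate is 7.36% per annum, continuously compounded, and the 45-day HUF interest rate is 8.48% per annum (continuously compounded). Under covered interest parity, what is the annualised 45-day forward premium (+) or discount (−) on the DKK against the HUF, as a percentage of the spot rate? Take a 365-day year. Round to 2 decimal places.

T = 45/365 years.
F = S · g_HUF/g_DKK = 67.53 × 1.0105096/1.0091153 = 67.62331.
Annualised premium = (F − S)/S × (1/T) = (67.62331 − 67.53)/67.53 ÷ (45/365) = 1.12%.

+1.12%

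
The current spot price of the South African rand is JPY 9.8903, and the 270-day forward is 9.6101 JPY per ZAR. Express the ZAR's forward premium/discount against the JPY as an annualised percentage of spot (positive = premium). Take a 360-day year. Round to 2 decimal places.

T = 270/360 years.
(F − S)/S = (9.6101 − 9.8903)/9.8903 = -0.0283308.
Per annum: -0.0283308 / (270/360) = -0.037774 = -3.78%.

-3.78%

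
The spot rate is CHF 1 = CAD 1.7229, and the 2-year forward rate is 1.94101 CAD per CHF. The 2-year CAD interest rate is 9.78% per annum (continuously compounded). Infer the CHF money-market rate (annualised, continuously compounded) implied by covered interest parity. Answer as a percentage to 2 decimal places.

3.82%

T = 2 years.
By CIP, F/S equals the CAD-to-CHF growth ratio: 1.94101/1.7229 = 1.1265947.
CAD growth factor: e^(0.0978×2) = 1.2160404.
So the CHF growth factor = 1.0793947.
r = ln(1.0793947)/2 = 0.038200 → 3.82%.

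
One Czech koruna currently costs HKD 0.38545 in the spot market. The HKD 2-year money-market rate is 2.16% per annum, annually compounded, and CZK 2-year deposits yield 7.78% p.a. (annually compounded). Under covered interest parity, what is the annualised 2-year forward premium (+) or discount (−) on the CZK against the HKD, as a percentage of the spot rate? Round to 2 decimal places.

-5.08%

T = 2 years.
CIP forward (HKD per CZK) = 0.38545 × 1.0436666/1.1616528 = 0.34630080.
(F − S)/S ÷ T = (0.34630080 − 0.38545)/0.38545/2 = -0.050784 → -5.08%.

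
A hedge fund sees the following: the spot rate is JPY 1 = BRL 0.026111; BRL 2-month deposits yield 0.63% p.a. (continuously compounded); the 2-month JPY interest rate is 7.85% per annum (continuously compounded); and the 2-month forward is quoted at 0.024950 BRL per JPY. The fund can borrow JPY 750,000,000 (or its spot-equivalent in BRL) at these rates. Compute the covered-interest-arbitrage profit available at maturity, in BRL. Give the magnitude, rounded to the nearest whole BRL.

BRL 644,893

T = 2/12 years.
Keep in JPY, deliver into the forward: 750,000,000·1.0131692946·0.024950 = BRL 18,958,930.43.
Swap to BRL now, deposit: 750,000,000·0.026111·1.0010505514 = BRL 19,603,823.21.
The quoted forward undervalues JPY, so borrow JPY, convert to BRL at spot, deposit the BRL at 0.63%, and buy JPY forward at 0.024950 to cover the loan.
The gap between the two covered legs is BRL 644,893.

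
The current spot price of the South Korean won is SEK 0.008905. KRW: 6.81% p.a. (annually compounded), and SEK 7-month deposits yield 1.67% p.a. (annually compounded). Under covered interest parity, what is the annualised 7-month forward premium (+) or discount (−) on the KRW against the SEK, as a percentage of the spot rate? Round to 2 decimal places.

-4.86%

T = 7/12 years.
CIP forward (SEK per KRW) = 0.008905 × 1.009708/1.0391788 = 0.008652457.
Annualised premium = (F − S)/S × (1/T) = (0.008652457 − 0.008905)/0.008905 ÷ (7/12) = -4.86%.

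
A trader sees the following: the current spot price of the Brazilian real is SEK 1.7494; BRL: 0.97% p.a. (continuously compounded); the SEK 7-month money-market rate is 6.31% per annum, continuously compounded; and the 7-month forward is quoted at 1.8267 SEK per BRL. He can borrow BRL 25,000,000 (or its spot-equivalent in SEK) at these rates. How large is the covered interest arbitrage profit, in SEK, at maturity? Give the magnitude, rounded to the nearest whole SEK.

T = 7/12 years.
Route A — deposit BRL, sell forward: 25,000,000 × 1.0056743719 × 1.8267 = SEK 45,926,634.38.
Route B — convert at spot, deposit SEK: 25,000,000 × 1.7494 × 1.0374941487 = SEK 45,374,806.59.
The quoted forward overvalues BRL, so borrow SEK, buy BRL at spot, deposit the BRL at 0.97%, and sell the proceeds forward at 1.8267.
The gap between the two covered legs is SEK 551,828.

SEK 551,828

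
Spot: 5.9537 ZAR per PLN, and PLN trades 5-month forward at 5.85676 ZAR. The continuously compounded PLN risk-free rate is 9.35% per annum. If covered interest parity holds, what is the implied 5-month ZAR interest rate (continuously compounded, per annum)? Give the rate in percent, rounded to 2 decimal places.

5.41%

T = 5/12 years.
F/S = 5.85676/5.9537 = 0.9837177 = (growth of ZAR) / (growth of PLN).
The PLN side grows by e^(0.0935×5/12) = 1.0397272.
Hence g_ZAR = 1.022798.
Take logs: ln 1.022798 / (5/12) = 0.054101, so 5.41%.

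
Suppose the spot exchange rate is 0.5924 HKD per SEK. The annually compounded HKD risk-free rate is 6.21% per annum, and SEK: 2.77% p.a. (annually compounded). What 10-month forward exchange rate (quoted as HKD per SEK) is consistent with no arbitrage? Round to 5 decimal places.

0.60888

T = 10/12 years.
HKD growth factor: (1 + 0.0621)^(10/12) = 1.0514885.
SEK growth factor: (1 + 0.0277)^(10/12) = 1.0230306.
CIP: F = S · (grow HKD)/(grow SEK) = 0.5924 × 1.0514885/1.0230306 = 0.6088789 HKD per SEK.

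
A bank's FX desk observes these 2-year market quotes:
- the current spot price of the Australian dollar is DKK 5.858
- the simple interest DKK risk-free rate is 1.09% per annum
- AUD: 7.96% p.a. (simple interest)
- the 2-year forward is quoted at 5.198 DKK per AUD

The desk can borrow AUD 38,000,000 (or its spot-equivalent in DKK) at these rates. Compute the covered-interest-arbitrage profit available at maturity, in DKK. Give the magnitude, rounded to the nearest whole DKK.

T = 2 years.
Invest the AUD and cover forward: 38,000,000 × 1.159200 × 5.198 = DKK 228,969,820.80.
Convert at spot and invest in DKK: 38,000,000 × 5.858 × 1.021800 = DKK 227,456,767.20.
The quoted forward overvalues AUD, so borrow DKK, buy AUD at spot, deposit the AUD at 7.96%, and sell the proceeds forward at 5.198.
Arbitrage profit = |228,969,820.80 − 227,456,767.20| = DKK 1,513,054.

DKK 1,513,054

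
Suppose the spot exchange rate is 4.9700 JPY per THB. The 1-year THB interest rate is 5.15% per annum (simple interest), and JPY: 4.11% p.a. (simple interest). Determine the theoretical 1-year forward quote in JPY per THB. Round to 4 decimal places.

T = 1 year.
JPY accumulates by 1 + 0.0411×1 = 1.041100.
Growth of 1 THB over T: 1 + 0.0515×1 = 1.051500.
Forward (JPY per THB) = 4.97 × 1.041100 / 1.051500 = 4.920844.

4.9208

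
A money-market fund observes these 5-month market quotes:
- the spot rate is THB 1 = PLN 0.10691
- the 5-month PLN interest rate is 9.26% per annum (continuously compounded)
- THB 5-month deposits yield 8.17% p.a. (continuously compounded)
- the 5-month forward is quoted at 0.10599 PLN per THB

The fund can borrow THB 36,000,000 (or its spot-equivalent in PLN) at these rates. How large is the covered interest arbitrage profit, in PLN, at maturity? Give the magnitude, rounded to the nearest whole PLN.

T = 5/12 years.
Route A — deposit THB, sell forward: 36,000,000 × 1.034627715 × 0.10599 = PLN 3,947,766.89.
Route B — convert at spot, deposit PLN: 36,000,000 × 0.10691 × 1.039337336 = PLN 4,000,159.97.
The quoted forward undervalues THB, so borrow THB, convert to PLN at spot, deposit the PLN at 9.26%, and buy THB forward at 0.10599 to cover the loan.
Arbitrage profit = |3,947,766.89 − 4,000,159.97| = PLN 52,393.

PLN 52,393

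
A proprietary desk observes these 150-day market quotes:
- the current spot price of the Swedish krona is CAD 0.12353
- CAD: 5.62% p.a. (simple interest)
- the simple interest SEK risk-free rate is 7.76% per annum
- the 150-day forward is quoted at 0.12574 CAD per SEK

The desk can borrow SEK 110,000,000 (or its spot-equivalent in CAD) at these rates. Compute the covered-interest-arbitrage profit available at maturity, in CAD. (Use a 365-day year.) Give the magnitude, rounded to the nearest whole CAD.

CAD 370,355

T = 150/365 years.
Route A — deposit SEK, sell forward: 110,000,000 × 1.031890411 × 0.12574 = CAD 14,272,489.03.
Route B — convert at spot, deposit CAD: 110,000,000 × 0.12353 × 1.0230958904 = CAD 13,902,133.89.
The quoted forward overvalues SEK, so borrow CAD, buy SEK at spot, deposit the SEK at 7.76%, and sell the proceeds forward at 0.12574.
The gap between the two covered legs is CAD 370,355.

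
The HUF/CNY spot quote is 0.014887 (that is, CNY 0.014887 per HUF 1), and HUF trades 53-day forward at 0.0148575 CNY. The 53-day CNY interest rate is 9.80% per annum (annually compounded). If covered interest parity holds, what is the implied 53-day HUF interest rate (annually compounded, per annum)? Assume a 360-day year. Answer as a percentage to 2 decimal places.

11.29%

T = 53/360 years.
By CIP, F/S equals the CNY-to-HUF growth ratio: 0.0148575/0.014887 = 0.9980184.
CNY growth factor: (1 + 0.0980)^(53/360) = 1.013859.
Hence g_HUF = 1.0158721.
r = 1.0158721^(360/53) − 1 = 0.112894 → 11.29%.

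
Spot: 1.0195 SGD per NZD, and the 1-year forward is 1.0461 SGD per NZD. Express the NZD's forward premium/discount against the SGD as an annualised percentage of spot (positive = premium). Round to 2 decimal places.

T = 1 year.
Period premium: (1.0461 − 1.0195)/1.0195 = 0.0260912.
Per annum: 0.0260912 / 1 = 0.026091 = 2.61%.

+2.61%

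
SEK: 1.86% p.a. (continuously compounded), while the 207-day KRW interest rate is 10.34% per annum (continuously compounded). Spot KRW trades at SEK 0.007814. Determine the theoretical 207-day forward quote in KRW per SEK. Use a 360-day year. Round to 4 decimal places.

134.3701

T = 207/360 years.
SEK accumulates by e^(0.0186×207/360) = 1.010752396.
Growth of 1 KRW over T: e^(0.1034×207/360) = 1.061258003.
Forward (SEK per KRW) = 0.007814 × 1.010752396 / 1.061258003 = 0.00744212925.
Invert for KRW per SEK: 1 / 0.00744212925 = 134.3701.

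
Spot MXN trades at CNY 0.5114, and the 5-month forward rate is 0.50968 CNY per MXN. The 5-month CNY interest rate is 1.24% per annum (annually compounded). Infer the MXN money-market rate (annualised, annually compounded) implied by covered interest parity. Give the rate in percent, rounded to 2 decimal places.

2.06%

T = 5/12 years.
F/S = 0.50968/0.5114 = 0.9966367 = (growth of CNY) / (growth of MXN).
CNY growth factor: (1 + 0.0124)^(5/12) = 1.0051481.
So the MXN growth factor = 1.0085401.
Annualise: 1.0085401^(12/5) − 1 = 0.020619 = 2.06%.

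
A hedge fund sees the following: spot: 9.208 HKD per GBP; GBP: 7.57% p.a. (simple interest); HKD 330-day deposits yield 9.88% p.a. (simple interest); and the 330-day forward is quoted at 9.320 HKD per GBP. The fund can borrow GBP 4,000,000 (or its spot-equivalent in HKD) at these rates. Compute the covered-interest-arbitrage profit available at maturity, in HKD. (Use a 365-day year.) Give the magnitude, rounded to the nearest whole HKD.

HKD 290,572

T = 330/365 years.
Invest the GBP and cover forward: 4,000,000 × 1.0684410959 × 9.320 = HKD 39,831,484.06.
Convert at spot and invest in HKD: 4,000,000 × 9.208 × 1.0893260274 = HKD 40,122,056.24.
The quoted forward undervalues GBP, so borrow GBP, convert to HKD at spot, deposit the HKD at 9.88%, and buy GBP forward at 9.320 to cover the loan.
The gap between the two covered legs is HKD 290,572.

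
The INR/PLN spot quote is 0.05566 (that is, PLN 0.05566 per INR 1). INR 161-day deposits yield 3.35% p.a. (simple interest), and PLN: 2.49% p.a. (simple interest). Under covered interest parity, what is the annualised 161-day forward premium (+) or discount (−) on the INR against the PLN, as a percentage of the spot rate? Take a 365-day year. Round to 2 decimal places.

-0.85%

T = 161/365 years.
No-arbitrage forward: 0.05566 × 1.0109833 / 1.0147767 = 0.05545193 PLN/INR.
Annualised premium = (F − S)/S × (1/T) = (0.05545193 − 0.05566)/0.05566 ÷ (161/365) = -0.85%.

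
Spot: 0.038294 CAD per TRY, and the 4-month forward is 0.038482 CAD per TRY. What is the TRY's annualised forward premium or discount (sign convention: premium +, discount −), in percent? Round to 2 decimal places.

T = 4/12 years.
TRY trades forward at +0.49094% vs spot over the period.
×(1/T) gives 1.47% p.a.

+1.47%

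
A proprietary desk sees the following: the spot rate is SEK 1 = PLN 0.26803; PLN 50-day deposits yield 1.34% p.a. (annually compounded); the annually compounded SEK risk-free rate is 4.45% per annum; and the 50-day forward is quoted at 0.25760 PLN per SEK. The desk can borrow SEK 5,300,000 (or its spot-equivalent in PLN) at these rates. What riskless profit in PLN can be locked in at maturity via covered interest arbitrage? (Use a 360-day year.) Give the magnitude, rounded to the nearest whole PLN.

T = 50/360 years.
Keep in SEK, deliver into the forward: 5,300,000·1.006065306·0.25760 = PLN 1,373,560.84.
Swap to PLN now, deposit: 5,300,000·0.26803·1.001850462 = PLN 1,423,187.69.
The quoted forward undervalues SEK, so borrow SEK, convert to PLN at spot, deposit the PLN at 1.34%, and buy SEK forward at 0.25760 to cover the loan.
Arbitrage profit = |1,373,560.84 − 1,423,187.69| = PLN 49,627.

PLN 49,627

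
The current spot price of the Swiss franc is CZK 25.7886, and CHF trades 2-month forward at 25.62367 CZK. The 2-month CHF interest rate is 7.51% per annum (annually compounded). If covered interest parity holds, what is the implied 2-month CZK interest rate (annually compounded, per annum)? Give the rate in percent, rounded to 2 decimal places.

3.45%

T = 2/12 years.
F/S = 25.62367/25.7886 = 0.9936045 = (growth of CZK) / (growth of CHF).
CHF growth factor: (1 + 0.0751)^(2/12) = 1.0121421.
Hence g_CZK = 1.0056689.
Annualise: 1.0056689^(12/2) − 1 = 0.034499 = 3.45%.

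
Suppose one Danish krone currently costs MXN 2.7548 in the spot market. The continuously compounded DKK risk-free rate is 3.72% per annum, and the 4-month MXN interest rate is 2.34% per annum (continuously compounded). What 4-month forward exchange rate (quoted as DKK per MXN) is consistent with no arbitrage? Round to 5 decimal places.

0.36468

T = 4/12 years.
MXN growth factor: e^(0.0234×4/12) = 1.0078305.
DKK accumulates by e^(0.0372×4/12) = 1.0124772.
So F = 2.7548 × 1.0078305 / 1.0124772 = 2.742157 (MXN/DKK).
Quoted the other way: 1/2.742157 = 0.36468 DKK per MXN.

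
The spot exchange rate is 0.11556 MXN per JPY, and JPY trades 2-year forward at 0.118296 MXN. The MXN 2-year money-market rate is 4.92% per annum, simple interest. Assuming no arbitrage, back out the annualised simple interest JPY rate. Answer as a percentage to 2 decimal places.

3.65%

T = 2 years.
F/S = 0.118296/0.11556 = 1.0236760 = (growth of MXN) / (growth of JPY).
MXN growth factor: 1 + 0.0492×2 = 1.098400.
Hence g_JPY = 1.0729958.
r = (1.0729958 − 1)/2 = 0.036498 → 3.65%.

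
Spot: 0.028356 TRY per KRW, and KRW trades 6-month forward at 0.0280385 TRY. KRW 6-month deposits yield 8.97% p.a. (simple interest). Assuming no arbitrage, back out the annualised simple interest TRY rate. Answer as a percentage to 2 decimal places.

T = 6/12 years.
CIP gives F = S · g_TRY/g_KRW, so g_TRY/g_KRW = 0.0280385/0.028356 = 0.9888031.
The KRW side grows by 1 + 0.0897×6/12 = 1.044850.
Hence g_TRY = 1.0331509.
(1.0331509 − 1)/T = 0.066302, i.e. 6.63%.

6.63%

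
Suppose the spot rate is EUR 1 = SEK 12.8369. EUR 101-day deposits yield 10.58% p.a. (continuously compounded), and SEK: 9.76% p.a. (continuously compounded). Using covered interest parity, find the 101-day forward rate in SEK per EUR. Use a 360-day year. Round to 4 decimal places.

12.8074

T = 101/360 years.
SEK accumulates by e^(0.0976×101/360) = 1.02776056.
Growth of 1 EUR over T: e^(0.1058×101/360) = 1.0301277.
Forward (SEK per EUR) = 12.8369 × 1.02776056 / 1.0301277 = 12.807402.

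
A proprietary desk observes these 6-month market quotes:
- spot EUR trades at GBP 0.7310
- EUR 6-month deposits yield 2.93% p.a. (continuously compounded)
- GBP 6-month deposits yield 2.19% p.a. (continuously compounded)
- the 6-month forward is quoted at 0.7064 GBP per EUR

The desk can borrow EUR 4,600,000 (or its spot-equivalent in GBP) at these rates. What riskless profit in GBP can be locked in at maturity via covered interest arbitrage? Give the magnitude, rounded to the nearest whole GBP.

GBP 102,228

T = 6/12 years.
Keep in EUR, deliver into the forward: 4,600,000·1.014757837·0.7064 = GBP 3,297,394.71.
Swap to GBP now, deposit: 4,600,000·0.7310·1.011010171 = GBP 3,399,622.80.
The quoted forward undervalues EUR, so borrow EUR, convert to GBP at spot, deposit the GBP at 2.19%, and buy EUR forward at 0.7064 to cover the loan.
Arbitrage profit = |3,297,394.71 − 3,399,622.80| = GBP 102,228.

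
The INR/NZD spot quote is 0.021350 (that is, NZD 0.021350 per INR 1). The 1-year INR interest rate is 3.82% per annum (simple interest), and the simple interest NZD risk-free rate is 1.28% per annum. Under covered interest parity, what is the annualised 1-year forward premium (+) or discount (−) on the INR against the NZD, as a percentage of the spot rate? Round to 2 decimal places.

-2.45%

T = 1 year.
No-arbitrage forward: 0.02135 × 1.012800 / 1.038200 = 0.020827663 NZD/INR.
Annualised premium = (F − S)/S × (1/T) = (0.020827663 − 0.02135)/0.02135 ÷ 1 = -2.45%.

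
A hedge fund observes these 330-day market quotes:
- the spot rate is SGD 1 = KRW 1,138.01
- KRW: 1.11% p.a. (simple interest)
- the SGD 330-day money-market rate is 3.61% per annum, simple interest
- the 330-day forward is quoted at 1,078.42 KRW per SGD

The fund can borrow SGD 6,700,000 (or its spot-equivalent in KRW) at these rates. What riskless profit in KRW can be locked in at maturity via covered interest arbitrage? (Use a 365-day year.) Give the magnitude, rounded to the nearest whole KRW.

KRW 239,945,598

T = 330/365 years.
Keep in SGD, deliver into the forward: 6,700,000·1.032638356164·1078.42 = KRW 7,461,239,635.56.
Swap to KRW now, deposit: 6,700,000·1138.01·1.010035616438 = KRW 7,701,185,233.48.
The quoted forward undervalues SGD, so borrow SGD, convert to KRW at spot, deposit the KRW at 1.11%, and buy SGD forward at 1,078.42 to cover the loan.
Profit = 7,701,185,233.48 − 7,461,239,635.56 = KRW 239,945,598.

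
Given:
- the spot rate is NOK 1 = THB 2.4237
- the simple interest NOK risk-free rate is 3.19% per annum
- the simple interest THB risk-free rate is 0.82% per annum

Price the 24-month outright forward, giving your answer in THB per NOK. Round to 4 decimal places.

2.3157

T = 2 years.
Growth of 1 THB over T: 1 + 0.0082×2 = 1.016400.
NOK accumulates by 1 + 0.0319×2 = 1.063800.
Forward (THB per NOK) = 2.4237 × 1.016400 / 1.063800 = 2.315707.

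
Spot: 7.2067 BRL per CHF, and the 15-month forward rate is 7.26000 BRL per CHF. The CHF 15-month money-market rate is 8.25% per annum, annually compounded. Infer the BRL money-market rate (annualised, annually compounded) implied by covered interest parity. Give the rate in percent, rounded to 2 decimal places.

T = 15/12 years.
By CIP, F/S equals the BRL-to-CHF growth ratio: 7.26/7.2067 = 1.0073959.
The CHF side grows by (1 + 0.0825)^(15/12) = 1.1041673.
Hence g_BRL = 1.1123336.
Annualise: 1.1123336^(12/15) − 1 = 0.088900 = 8.89%.

8.89%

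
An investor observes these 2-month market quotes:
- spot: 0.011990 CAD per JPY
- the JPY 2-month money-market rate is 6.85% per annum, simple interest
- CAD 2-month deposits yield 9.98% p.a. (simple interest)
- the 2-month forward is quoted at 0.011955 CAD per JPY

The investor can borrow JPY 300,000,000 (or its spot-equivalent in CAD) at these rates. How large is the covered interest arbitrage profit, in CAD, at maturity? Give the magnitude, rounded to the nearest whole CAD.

CAD 29,384

T = 2/12 years.
Invest the JPY and cover forward: 300,000,000 × 1.011416667 × 0.011955 = CAD 3,627,445.88.
Convert at spot and invest in CAD: 300,000,000 × 0.011990 × 1.016633333 = CAD 3,656,830.10.
The quoted forward undervalues JPY, so borrow JPY, convert to CAD at spot, deposit the CAD at 9.98%, and buy JPY forward at 0.011955 to cover the loan.
Arbitrage profit = |3,627,445.88 − 3,656,830.10| = CAD 29,384.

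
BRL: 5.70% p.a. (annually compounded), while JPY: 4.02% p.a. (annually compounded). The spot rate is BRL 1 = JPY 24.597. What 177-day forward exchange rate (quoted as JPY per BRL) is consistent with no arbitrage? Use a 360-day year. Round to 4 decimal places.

T = 177/360 years.
JPY growth factor: (1 + 0.0402)^(177/360) = 1.01956703.
BRL accumulates by (1 + 0.0570)^(177/360) = 1.02763022.
Forward (JPY per BRL) = 24.597 × 1.01956703 / 1.02763022 = 24.404002.

24.4040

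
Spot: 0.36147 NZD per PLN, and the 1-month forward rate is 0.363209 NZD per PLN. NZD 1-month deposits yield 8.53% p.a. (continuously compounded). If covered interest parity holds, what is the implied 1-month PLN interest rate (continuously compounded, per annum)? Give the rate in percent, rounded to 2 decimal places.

2.77%

T = 1/12 years.
By CIP, F/S equals the NZD-to-PLN growth ratio: 0.363209/0.36147 = 1.0048109.
NZD growth factor: e^(0.0853×1/12) = 1.0071337.
Hence g_PLN = 1.0023117.
r = ln(1.0023117)/(1/12) = 0.027708 → 2.77%.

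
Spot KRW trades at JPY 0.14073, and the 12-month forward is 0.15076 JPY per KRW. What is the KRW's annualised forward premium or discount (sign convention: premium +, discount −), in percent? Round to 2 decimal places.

T = 1 year.
(F − S)/S = (0.15076 − 0.14073)/0.14073 = 0.0712712.
Per annum: 0.0712712 / 1 = 0.071271 = 7.13%.

+7.13%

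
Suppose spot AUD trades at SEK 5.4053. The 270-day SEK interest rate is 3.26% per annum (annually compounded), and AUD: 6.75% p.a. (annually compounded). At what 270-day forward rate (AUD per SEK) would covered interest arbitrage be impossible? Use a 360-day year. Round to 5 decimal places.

0.18967

T = 270/360 years.
Growth of 1 SEK over T: (1 + 0.0326)^(270/360) = 1.0243517.
AUD growth factor: (1 + 0.0675)^(270/360) = 1.0502094.
CIP: F = S · (grow SEK)/(grow AUD) = 5.4053 × 1.0243517/1.0502094 = 5.272214 SEK per AUD.
Quoted the other way: 1/5.272214 = 0.18967 AUD per SEK.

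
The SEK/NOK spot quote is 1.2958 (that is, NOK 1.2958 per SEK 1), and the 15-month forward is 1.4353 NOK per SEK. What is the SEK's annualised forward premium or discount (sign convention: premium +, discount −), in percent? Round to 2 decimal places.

T = 15/12 years.
SEK trades forward at +10.76555% vs spot over the period.
Annualise by dividing by T: 0.1076555 / (15/12) = 0.086124 → 8.61%.

+8.61%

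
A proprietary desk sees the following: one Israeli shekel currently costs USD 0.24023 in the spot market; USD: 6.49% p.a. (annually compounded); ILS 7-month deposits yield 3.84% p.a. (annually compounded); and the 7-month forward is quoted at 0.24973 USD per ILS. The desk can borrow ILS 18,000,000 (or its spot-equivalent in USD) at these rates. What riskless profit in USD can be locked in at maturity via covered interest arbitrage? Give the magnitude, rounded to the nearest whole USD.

USD 109,343

T = 7/12 years.
Invest the ILS and cover forward: 18,000,000 × 1.022223976 × 0.24973 = USD 4,595,039.88.
Convert at spot and invest in USD: 18,000,000 × 0.24023 × 1.037361556 = USD 4,485,696.60.
The quoted forward overvalues ILS, so borrow USD, buy ILS at spot, deposit the ILS at 3.84%, and sell the proceeds forward at 0.24973.
Profit = 4,595,039.88 − 4,485,696.60 = USD 109,343.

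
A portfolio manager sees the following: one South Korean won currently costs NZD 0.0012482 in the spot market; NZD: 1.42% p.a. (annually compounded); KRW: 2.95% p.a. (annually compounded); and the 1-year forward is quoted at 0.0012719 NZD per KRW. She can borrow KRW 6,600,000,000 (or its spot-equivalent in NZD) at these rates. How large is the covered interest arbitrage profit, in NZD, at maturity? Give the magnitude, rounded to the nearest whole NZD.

T = 1 year.
Route A — deposit KRW, sell forward: 6,600,000,000 × 1.029500 × 0.0012719 = NZD 8,642,178.93.
Route B — convert at spot, deposit NZD: 6,600,000,000 × 0.0012482 × 1.014200 = NZD 8,355,101.30.
The quoted forward overvalues KRW, so borrow NZD, buy KRW at spot, deposit the KRW at 2.95%, and sell the proceeds forward at 0.0012719.
Arbitrage profit = |8,642,178.93 − 8,355,101.30| = NZD 287,078.

NZD 287,078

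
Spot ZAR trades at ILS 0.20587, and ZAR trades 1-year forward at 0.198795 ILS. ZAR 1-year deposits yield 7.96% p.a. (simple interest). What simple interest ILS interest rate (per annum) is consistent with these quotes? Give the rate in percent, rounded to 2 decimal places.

T = 1 year.
By CIP, F/S equals the ILS-to-ZAR growth ratio: 0.198795/0.20587 = 0.9656337.
The ZAR side grows by 1 + 0.0796×1 = 1.079600.
So the ILS growth factor = 1.0424981.
(1.0424981 − 1)/T = 0.042498, i.e. 4.25%.

4.25%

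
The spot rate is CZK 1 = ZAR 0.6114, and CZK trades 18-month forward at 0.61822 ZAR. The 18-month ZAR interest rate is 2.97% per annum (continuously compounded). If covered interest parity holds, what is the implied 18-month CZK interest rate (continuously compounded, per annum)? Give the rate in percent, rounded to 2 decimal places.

T = 18/12 years.
F/S = 0.61822/0.6114 = 1.0111547 = (growth of ZAR) / (growth of CZK).
ZAR growth factor: e^(0.0297×18/12) = 1.0455573.
So the CZK growth factor = 1.0340231.
r = ln(1.0340231)/(18/12) = 0.022305 → 2.23%.

2.23%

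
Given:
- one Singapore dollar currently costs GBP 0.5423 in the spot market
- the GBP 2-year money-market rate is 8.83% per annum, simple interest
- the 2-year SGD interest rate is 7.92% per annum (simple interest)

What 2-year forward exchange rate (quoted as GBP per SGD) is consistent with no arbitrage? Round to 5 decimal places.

T = 2 years.
Growth of 1 GBP over T: 1 + 0.0883×2 = 1.176600.
SGD accumulates by 1 + 0.0792×2 = 1.158400.
CIP: F = S · (grow GBP)/(grow SGD) = 0.5423 × 1.176600/1.158400 = 0.5508203 GBP per SGD.

0.55082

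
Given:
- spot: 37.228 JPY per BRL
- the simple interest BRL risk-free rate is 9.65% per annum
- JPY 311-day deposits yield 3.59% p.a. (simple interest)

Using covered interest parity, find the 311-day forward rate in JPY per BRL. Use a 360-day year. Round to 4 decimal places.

T = 311/360 years.
Growth of 1 JPY over T: 1 + 0.0359×311/360 = 1.03101361.
BRL accumulates by 1 + 0.0965×311/360 = 1.08336528.
CIP: F = S · (grow JPY)/(grow BRL) = 37.228 × 1.03101361/1.08336528 = 35.429024 JPY per BRL.

35.4290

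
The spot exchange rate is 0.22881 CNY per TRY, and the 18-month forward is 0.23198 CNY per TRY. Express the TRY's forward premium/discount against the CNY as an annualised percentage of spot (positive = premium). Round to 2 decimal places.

+0.92%

T = 18/12 years.
TRY trades forward at +1.38543% vs spot over the period.
Annualise by dividing by T: 0.0138543 / (18/12) = 0.009236 → 0.92%.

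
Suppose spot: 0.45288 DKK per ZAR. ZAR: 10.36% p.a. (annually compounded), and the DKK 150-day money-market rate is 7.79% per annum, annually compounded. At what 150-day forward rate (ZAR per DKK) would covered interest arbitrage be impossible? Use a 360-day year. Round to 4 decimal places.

2.2299

T = 150/360 years.
DKK growth factor: (1 + 0.0779)^(150/360) = 1.0317497.
Growth of 1 ZAR over T: (1 + 0.1036)^(150/360) = 1.0419292.
So F = 0.45288 × 1.0317497 / 1.0419292 = 0.4484554 (DKK/ZAR).
Invert for ZAR per DKK: 1 / 0.4484554 = 2.2299.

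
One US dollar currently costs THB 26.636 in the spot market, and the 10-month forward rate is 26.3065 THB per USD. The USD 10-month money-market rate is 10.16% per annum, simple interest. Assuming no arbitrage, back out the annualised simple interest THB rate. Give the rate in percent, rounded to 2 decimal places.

8.55%

T = 10/12 years.
F/S = 26.3065/26.636 = 0.9876295 = (growth of THB) / (growth of USD).
The USD side grows by 1 + 0.1016×10/12 = 1.0846667.
That pins the THB growth at 1.0712488.
(1.0712488 − 1)/T = 0.085499, i.e. 8.55%.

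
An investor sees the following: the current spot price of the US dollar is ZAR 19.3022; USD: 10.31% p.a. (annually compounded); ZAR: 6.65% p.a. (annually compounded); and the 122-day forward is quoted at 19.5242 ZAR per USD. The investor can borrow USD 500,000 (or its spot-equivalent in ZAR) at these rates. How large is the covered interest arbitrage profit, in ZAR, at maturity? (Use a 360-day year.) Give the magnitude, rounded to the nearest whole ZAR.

ZAR 228,194

T = 122/360 years.
Invest the USD and cover forward: 500,000 × 1.033812338 × 19.5242 = ZAR 10,092,179.42.
Convert at spot and invest in ZAR: 500,000 × 19.3022 × 1.022058195 = ZAR 9,863,985.85.
The quoted forward overvalues USD, so borrow ZAR, buy USD at spot, deposit the USD at 10.31%, and sell the proceeds forward at 19.5242.
Arbitrage profit = |10,092,179.42 − 9,863,985.85| = ZAR 228,194.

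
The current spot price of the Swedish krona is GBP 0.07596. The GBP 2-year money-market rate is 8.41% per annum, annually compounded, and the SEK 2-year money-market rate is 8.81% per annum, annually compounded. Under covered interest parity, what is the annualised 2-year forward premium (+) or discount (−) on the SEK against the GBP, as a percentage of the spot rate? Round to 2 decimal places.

T = 2 years.
No-arbitrage forward: 0.07596 × 1.1752728 / 1.1839616 = 0.07540255 GBP/SEK.
(F − S)/S ÷ T = (0.07540255 − 0.07596)/0.07596/2 = -0.003669 → -0.37%.

-0.37%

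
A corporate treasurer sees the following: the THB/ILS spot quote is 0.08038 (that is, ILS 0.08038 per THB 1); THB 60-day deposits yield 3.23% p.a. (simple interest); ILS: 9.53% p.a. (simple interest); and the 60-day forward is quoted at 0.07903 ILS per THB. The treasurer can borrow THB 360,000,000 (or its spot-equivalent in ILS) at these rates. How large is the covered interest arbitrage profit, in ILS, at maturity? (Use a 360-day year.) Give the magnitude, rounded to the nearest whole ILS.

ILS 792,453

T = 60/360 years.
Keep in THB, deliver into the forward: 360,000,000·1.0053833333·0.07903 = ILS 28,603,960.14.
Swap to ILS now, deposit: 360,000,000·0.08038·1.0158833333 = ILS 29,396,412.84.
The quoted forward undervalues THB, so borrow THB, convert to ILS at spot, deposit the ILS at 9.53%, and buy THB forward at 0.07903 to cover the loan.
Arbitrage profit = |28,603,960.14 − 29,396,412.84| = ILS 792,453.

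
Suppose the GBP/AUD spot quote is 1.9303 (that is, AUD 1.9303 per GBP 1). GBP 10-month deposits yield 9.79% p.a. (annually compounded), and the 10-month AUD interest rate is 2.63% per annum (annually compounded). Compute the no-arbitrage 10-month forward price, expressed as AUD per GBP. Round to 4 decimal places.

T = 10/12 years.
AUD growth factor: (1 + 0.0263)^(10/12) = 1.0218691.
GBP growth factor: (1 + 0.0979)^(10/12) = 1.0809418.
CIP: F = S · (grow AUD)/(grow GBP) = 1.9303 × 1.0218691/1.0809418 = 1.824810 AUD per GBP.

1.8248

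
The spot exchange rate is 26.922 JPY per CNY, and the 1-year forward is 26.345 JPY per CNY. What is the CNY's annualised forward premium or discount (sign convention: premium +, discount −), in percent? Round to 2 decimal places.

-2.14%

T = 1 year.
(F − S)/S = (26.345 − 26.922)/26.922 = -0.0214323.
Per annum: -0.0214323 / 1 = -0.021432 = -2.14%.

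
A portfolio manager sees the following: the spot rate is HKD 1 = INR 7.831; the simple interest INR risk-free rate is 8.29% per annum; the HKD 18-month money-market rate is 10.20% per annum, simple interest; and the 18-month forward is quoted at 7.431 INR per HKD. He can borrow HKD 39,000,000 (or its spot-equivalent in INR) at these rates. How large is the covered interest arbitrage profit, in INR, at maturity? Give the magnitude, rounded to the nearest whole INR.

T = 18/12 years.
Invest the HKD and cover forward: 39,000,000 × 1.153000 × 7.431 = INR 334,149,777.00.
Convert at spot and invest in INR: 39,000,000 × 7.831 × 1.124350 = INR 343,386,609.15.
The quoted forward undervalues HKD, so borrow HKD, convert to INR at spot, deposit the INR at 8.29%, and buy HKD forward at 7.431 to cover the loan.
Arbitrage profit = |334,149,777.00 − 343,386,609.15| = INR 9,236,832.

INR 9,236,832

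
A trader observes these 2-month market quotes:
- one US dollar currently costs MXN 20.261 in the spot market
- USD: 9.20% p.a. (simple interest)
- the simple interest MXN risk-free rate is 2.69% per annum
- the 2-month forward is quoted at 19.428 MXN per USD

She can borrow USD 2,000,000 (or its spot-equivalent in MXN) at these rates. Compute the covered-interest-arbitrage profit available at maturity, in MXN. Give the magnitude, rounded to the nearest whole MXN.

MXN 1,251,882

T = 2/12 years.
Route A — deposit USD, sell forward: 2,000,000 × 1.0153333333 × 19.428 = MXN 39,451,792.00.
Route B — convert at spot, deposit MXN: 2,000,000 × 20.261 × 1.0044833333 = MXN 40,703,673.63.
The quoted forward undervalues USD, so borrow USD, convert to MXN at spot, deposit the MXN at 2.69%, and buy USD forward at 19.428 to cover the loan.
Arbitrage profit = |39,451,792.00 − 40,703,673.63| = MXN 1,251,882.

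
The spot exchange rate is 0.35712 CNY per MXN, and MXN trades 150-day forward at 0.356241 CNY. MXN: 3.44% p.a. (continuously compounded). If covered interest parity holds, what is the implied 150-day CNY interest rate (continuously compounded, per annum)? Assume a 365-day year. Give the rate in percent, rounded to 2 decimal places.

2.84%

T = 150/365 years.
CIP gives F = S · g_CNY/g_MXN, so g_CNY/g_MXN = 0.356241/0.35712 = 0.9975386.
The MXN side grows by e^(0.0344×150/365) = 1.0142374.
Hence g_CNY = 1.011741.
Take logs: ln 1.011741 / (150/365) = 0.028403, so 2.84%.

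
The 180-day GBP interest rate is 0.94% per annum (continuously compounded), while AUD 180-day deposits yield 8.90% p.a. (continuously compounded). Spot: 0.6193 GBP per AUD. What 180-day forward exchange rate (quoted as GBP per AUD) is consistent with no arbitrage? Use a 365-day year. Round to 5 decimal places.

0.59546

T = 180/365 years.
Growth of 1 GBP over T: e^(0.0094×180/365) = 1.0046464.
AUD accumulates by e^(0.0890×180/365) = 1.0448678.
Forward (GBP per AUD) = 0.6193 × 1.0046464 / 1.0448678 = 0.5954605.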